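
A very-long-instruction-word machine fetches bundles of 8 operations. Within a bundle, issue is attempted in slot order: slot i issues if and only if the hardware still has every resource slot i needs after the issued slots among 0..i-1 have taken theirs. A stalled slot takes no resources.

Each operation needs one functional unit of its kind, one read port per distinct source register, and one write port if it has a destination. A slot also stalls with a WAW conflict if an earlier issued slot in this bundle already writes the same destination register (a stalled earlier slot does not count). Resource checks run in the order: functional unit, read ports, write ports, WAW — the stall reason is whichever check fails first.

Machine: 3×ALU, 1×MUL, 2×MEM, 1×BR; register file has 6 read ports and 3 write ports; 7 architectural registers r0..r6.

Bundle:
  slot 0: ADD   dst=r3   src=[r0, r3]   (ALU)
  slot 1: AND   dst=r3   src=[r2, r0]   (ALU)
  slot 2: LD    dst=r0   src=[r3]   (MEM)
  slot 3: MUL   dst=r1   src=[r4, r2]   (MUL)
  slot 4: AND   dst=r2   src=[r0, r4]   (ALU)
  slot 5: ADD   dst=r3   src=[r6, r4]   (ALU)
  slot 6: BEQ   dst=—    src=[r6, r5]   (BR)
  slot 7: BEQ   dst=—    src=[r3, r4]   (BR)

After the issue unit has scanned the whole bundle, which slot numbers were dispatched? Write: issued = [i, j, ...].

issued = [0, 2, 3]

[0] ALU needs rd=2 wr=1: ok; after: ALU=2 MUL=1 MEM=2 BR=1, R=4, W=2
[1] ALU needs rd=2 wr=1: WAW; after: ALU=2 MUL=1 MEM=2 BR=1, R=4, W=2
[2] MEM needs rd=1 wr=1: ok; after: ALU=2 MUL=1 MEM=1 BR=1, R=3, W=1
[3] MUL needs rd=2 wr=1: ok; after: ALU=2 MUL=0 MEM=1 BR=1, R=1, W=0
[4] ALU needs rd=2 wr=1: RD_PORT; after: ALU=2 MUL=0 MEM=1 BR=1, R=1, W=0
[5] ALU needs rd=2 wr=1: RD_PORT; after: ALU=2 MUL=0 MEM=1 BR=1, R=1, W=0
[6] BR needs rd=2 wr=0: RD_PORT; after: ALU=2 MUL=0 MEM=1 BR=1, R=1, W=0
[7] BR needs rd=2 wr=0: RD_PORT; after: ALU=2 MUL=0 MEM=1 BR=1, R=1, W=0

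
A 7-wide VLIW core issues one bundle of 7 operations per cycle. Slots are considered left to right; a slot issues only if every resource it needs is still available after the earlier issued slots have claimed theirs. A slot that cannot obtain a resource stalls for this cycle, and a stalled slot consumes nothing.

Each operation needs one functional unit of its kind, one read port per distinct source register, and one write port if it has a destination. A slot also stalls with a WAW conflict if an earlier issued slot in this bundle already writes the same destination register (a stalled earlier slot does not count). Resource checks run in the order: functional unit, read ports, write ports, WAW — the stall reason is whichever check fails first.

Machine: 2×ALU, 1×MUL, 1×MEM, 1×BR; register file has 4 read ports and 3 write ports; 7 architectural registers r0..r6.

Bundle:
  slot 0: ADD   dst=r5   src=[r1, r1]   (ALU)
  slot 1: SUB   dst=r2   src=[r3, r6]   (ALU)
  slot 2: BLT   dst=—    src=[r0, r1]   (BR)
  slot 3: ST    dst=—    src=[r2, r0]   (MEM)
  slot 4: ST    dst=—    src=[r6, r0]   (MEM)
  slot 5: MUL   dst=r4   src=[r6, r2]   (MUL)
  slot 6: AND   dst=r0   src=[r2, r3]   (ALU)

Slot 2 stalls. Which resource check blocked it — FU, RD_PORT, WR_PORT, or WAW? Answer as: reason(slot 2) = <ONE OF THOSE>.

[0] ALU needs rd=1 wr=1: ok; after: ALU=1 MUL=1 MEM=1 BR=1, R=3, W=2
[1] ALU needs rd=2 wr=1: ok; after: ALU=0 MUL=1 MEM=1 BR=1, R=1, W=1
[2] BR needs rd=2 wr=0: RD_PORT; after: ALU=0 MUL=1 MEM=1 BR=1, R=1, W=1
[3] MEM needs rd=2 wr=0: RD_PORT; after: ALU=0 MUL=1 MEM=1 BR=1, R=1, W=1
[4] MEM needs rd=2 wr=0: RD_PORT; after: ALU=0 MUL=1 MEM=1 BR=1, R=1, W=1
[5] MUL needs rd=2 wr=1: RD_PORT; after: ALU=0 MUL=1 MEM=1 BR=1, R=1, W=1
[6] ALU needs rd=2 wr=1: FU; after: ALU=0 MUL=1 MEM=1 BR=1, R=1, W=1

reason(slot 2) = RD_PORT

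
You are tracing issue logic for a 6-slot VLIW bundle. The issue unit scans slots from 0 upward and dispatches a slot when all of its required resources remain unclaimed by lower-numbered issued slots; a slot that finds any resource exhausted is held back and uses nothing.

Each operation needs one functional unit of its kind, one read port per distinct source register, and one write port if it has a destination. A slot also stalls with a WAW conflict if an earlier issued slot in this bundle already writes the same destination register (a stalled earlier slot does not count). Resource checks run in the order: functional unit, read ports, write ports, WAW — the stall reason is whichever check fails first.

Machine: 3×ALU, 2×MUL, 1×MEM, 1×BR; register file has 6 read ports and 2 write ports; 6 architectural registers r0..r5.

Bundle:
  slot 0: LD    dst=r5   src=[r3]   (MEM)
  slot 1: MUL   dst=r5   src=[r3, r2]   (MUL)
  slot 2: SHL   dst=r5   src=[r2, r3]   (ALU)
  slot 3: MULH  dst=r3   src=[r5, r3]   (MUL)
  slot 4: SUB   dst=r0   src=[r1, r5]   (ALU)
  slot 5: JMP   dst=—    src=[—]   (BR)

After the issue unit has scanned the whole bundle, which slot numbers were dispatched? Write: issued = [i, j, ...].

#0 MEM src=r3 dispatched  <A:3 Mu:2 Ld:0 B:1 rd:5 wr:1>
#1 MUL src=r3,r2 held:WAW  <A:3 Mu:2 Ld:0 B:1 rd:5 wr:1>
#2 ALU src=r2,r3 held:WAW  <A:3 Mu:2 Ld:0 B:1 rd:5 wr:1>
#3 MUL src=r5,r3 dispatched  <A:3 Mu:1 Ld:0 B:1 rd:3 wr:0>
#4 ALU src=r1,r5 held:WR_PORT  <A:3 Mu:1 Ld:0 B:1 rd:3 wr:0>
#5 BR src=- dispatched  <A:3 Mu:1 Ld:0 B:0 rd:3 wr:0>

issued = [0, 3, 5]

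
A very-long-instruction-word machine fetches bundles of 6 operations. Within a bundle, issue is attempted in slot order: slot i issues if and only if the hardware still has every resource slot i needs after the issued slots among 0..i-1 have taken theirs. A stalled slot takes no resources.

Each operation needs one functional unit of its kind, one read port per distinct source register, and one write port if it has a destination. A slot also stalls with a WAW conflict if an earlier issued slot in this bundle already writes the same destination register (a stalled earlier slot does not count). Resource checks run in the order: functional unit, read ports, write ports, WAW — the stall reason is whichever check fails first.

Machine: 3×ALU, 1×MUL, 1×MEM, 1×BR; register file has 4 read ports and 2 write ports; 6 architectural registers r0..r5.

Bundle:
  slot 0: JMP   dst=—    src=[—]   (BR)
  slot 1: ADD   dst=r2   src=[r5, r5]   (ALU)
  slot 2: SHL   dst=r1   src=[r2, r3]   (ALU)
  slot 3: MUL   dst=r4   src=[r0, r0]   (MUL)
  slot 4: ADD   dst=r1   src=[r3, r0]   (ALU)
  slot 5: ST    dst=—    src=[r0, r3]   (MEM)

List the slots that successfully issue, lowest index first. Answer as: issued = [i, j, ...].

issued = [0, 1, 2]

(0) want 1×BR +0rd +0wr — yes → AL3|MU1|ME1|BR0|rd4|wr2
(1) want 1×ALU +1rd +1wr — yes → AL2|MU1|ME1|BR0|rd3|wr1
(2) want 1×ALU +2rd +1wr — yes → AL1|MU1|ME1|BR0|rd1|wr0
(3) want 1×MUL +1rd +1wr — WR_PORT → AL1|MU1|ME1|BR0|rd1|wr0
(4) want 1×ALU +2rd +1wr — RD_PORT → AL1|MU1|ME1|BR0|rd1|wr0
(5) want 1×MEM +2rd +0wr — RD_PORT → AL1|MU1|ME1|BR0|rd1|wr0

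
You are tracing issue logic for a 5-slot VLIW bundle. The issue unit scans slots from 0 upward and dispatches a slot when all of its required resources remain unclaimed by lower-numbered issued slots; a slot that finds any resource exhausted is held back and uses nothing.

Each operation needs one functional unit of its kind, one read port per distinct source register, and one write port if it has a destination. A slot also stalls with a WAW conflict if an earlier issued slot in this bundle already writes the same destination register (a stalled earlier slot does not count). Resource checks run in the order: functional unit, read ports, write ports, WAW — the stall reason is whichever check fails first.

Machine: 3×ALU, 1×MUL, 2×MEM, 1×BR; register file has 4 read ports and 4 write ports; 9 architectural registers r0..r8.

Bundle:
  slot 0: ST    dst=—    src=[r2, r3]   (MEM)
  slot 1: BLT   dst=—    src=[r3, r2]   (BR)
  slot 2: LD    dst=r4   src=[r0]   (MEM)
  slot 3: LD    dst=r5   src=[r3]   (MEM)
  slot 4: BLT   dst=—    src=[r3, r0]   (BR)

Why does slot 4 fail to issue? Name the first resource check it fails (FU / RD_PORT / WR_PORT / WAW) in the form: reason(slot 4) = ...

reason(slot 4) = FU

slot 0 (MEM): ISSUE — free A3,Mu1,Ld1,B1 rp2 wp4
slot 1 (BR): ISSUE — free A3,Mu1,Ld1,B0 rp0 wp4
slot 2 (MEM): stall RD_PORT — free A3,Mu1,Ld1,B0 rp0 wp4
slot 3 (MEM): stall RD_PORT — free A3,Mu1,Ld1,B0 rp0 wp4
slot 4 (BR): stall FU — free A3,Mu1,Ld1,B0 rp0 wp4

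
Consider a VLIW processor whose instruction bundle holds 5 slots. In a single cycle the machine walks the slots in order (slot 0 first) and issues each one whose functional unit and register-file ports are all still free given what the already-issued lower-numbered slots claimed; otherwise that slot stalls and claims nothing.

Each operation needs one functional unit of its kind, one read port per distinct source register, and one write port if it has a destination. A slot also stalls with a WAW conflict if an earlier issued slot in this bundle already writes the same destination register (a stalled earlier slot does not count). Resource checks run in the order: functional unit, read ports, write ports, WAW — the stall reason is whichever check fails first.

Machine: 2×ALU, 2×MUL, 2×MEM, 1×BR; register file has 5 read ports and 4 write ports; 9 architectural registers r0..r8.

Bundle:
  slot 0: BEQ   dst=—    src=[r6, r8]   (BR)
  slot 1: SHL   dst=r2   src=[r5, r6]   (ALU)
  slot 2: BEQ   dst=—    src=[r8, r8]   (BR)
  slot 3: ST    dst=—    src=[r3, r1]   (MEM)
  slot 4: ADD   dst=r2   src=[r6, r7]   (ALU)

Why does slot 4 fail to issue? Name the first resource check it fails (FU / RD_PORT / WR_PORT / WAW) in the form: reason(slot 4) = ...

reason(slot 4) = RD_PORT

  0. BR ⇒ go  {2A/2Mu/2Ld/0B | 3r 4w}
  1. ALU→r2 ⇒ go  {1A/2Mu/2Ld/0B | 1r 3w}
  2. BR ⇒ no(FU)  {1A/2Mu/2Ld/0B | 1r 3w}
  3. MEM ⇒ no(RD_PORT)  {1A/2Mu/2Ld/0B | 1r 3w}
  4. ALU→r2 ⇒ no(RD_PORT)  {1A/2Mu/2Ld/0B | 1r 3w}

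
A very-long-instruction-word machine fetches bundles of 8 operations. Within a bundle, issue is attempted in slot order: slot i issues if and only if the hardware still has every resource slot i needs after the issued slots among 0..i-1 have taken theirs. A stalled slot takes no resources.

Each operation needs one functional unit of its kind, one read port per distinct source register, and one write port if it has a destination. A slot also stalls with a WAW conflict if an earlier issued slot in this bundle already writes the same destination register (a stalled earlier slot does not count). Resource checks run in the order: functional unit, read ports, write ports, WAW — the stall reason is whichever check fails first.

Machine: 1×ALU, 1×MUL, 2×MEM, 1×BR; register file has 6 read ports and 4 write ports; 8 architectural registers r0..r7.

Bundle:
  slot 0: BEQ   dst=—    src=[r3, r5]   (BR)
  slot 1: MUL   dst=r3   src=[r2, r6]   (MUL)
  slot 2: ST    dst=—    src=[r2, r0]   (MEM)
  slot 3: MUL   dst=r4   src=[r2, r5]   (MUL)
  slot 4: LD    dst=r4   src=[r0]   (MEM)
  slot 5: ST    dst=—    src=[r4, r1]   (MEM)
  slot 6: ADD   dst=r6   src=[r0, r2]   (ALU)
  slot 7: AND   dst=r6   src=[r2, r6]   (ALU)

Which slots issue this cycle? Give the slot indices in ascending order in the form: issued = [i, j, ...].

  0. BR ⇒ go  {1A/1Mu/2Ld/0B | 4r 4w}
  1. MUL→r3 ⇒ go  {1A/0Mu/2Ld/0B | 2r 3w}
  2. MEM ⇒ go  {1A/0Mu/1Ld/0B | 0r 3w}
  3. MUL→r4 ⇒ no(FU)  {1A/0Mu/1Ld/0B | 0r 3w}
  4. MEM→r4 ⇒ no(RD_PORT)  {1A/0Mu/1Ld/0B | 0r 3w}
  5. MEM ⇒ no(RD_PORT)  {1A/0Mu/1Ld/0B | 0r 3w}
  6. ALU→r6 ⇒ no(RD_PORT)  {1A/0Mu/1Ld/0B | 0r 3w}
  7. ALU→r6 ⇒ no(RD_PORT)  {1A/0Mu/1Ld/0B | 0r 3w}

issued = [0, 1, 2]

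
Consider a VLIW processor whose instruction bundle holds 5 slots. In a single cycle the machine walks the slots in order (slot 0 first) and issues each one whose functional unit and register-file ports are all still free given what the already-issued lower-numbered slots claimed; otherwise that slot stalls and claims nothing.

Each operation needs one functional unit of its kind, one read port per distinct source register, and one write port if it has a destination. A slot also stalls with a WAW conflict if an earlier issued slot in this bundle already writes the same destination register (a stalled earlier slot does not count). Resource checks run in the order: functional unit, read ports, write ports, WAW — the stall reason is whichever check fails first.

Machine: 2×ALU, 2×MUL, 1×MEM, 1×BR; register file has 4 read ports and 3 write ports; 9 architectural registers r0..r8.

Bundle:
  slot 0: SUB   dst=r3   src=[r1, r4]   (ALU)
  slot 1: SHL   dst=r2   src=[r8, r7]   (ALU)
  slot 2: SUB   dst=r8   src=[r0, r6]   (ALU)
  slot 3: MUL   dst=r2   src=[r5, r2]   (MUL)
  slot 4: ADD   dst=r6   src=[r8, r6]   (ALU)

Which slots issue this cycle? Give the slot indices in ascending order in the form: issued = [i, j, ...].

issued = [0, 1]

(0) want 1×ALU +2rd +1wr — yes → AL1|MU2|ME1|BR1|rd2|wr2
(1) want 1×ALU +2rd +1wr — yes → AL0|MU2|ME1|BR1|rd0|wr1
(2) want 1×ALU +2rd +1wr — FU → AL0|MU2|ME1|BR1|rd0|wr1
(3) want 1×MUL +2rd +1wr — RD_PORT → AL0|MU2|ME1|BR1|rd0|wr1
(4) want 1×ALU +2rd +1wr — FU → AL0|MU2|ME1|BR1|rd0|wr1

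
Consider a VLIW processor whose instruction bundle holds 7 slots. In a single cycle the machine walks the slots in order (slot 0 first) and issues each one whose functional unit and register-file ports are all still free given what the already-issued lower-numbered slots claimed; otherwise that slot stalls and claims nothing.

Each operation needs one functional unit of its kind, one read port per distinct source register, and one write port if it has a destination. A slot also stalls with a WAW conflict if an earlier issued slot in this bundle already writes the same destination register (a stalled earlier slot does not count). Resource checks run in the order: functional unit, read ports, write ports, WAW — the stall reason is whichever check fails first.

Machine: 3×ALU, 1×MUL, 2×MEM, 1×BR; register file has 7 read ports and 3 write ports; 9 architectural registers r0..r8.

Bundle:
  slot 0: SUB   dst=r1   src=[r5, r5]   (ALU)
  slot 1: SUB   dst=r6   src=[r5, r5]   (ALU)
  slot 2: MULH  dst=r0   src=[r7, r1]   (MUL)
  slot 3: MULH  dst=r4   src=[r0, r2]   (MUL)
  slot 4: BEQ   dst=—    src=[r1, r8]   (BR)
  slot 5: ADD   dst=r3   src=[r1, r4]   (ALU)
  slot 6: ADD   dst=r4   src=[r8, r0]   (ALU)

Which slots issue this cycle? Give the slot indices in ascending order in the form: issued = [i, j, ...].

issued = [0, 1, 2, 4]

[0] ALU needs rd=1 wr=1: ok; after: ALU=2 MUL=1 MEM=2 BR=1, R=6, W=2
[1] ALU needs rd=1 wr=1: ok; after: ALU=1 MUL=1 MEM=2 BR=1, R=5, W=1
[2] MUL needs rd=2 wr=1: ok; after: ALU=1 MUL=0 MEM=2 BR=1, R=3, W=0
[3] MUL needs rd=2 wr=1: FU; after: ALU=1 MUL=0 MEM=2 BR=1, R=3, W=0
[4] BR needs rd=2 wr=0: ok; after: ALU=1 MUL=0 MEM=2 BR=0, R=1, W=0
[5] ALU needs rd=2 wr=1: RD_PORT; after: ALU=1 MUL=0 MEM=2 BR=0, R=1, W=0
[6] ALU needs rd=2 wr=1: RD_PORT; after: ALU=1 MUL=0 MEM=2 BR=0, R=1, W=0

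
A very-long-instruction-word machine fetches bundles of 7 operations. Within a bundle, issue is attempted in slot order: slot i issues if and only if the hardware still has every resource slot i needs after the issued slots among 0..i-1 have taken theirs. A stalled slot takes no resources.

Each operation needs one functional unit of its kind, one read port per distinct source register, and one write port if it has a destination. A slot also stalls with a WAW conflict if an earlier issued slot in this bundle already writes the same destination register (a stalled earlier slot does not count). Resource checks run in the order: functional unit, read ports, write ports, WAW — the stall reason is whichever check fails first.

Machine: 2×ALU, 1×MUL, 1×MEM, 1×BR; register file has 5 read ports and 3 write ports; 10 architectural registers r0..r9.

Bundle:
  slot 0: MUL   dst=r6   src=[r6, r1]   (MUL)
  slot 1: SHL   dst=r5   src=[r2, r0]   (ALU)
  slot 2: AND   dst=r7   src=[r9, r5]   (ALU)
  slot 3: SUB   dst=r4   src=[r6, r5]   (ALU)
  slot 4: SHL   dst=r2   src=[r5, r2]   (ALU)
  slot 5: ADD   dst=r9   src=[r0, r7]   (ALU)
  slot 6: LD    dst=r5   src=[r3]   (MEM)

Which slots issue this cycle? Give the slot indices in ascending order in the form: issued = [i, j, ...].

issued = [0, 1]

(0) want 1×MUL +2rd +1wr — yes → AL2|MU0|ME1|BR1|rd3|wr2
(1) want 1×ALU +2rd +1wr — yes → AL1|MU0|ME1|BR1|rd1|wr1
(2) want 1×ALU +2rd +1wr — RD_PORT → AL1|MU0|ME1|BR1|rd1|wr1
(3) want 1×ALU +2rd +1wr — RD_PORT → AL1|MU0|ME1|BR1|rd1|wr1
(4) want 1×ALU +2rd +1wr — RD_PORT → AL1|MU0|ME1|BR1|rd1|wr1
(5) want 1×ALU +2rd +1wr — RD_PORT → AL1|MU0|ME1|BR1|rd1|wr1
(6) want 1×MEM +1rd +1wr — WAW → AL1|MU0|ME1|BR1|rd1|wr1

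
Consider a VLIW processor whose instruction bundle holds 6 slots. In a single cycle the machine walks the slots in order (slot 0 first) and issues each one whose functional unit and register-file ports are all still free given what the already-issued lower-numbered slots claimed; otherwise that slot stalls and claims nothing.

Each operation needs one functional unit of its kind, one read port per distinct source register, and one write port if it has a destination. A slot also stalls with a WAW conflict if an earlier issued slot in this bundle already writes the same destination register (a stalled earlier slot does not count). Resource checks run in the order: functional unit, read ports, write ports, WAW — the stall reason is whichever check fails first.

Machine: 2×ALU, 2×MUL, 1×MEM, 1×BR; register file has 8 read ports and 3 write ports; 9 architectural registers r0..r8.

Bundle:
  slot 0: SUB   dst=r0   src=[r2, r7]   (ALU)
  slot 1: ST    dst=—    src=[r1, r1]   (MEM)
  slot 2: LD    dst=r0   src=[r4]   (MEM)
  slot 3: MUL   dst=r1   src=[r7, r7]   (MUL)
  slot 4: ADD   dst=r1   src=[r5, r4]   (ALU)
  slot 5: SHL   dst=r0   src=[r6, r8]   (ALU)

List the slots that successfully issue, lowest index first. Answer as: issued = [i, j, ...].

[0] ALU needs rd=2 wr=1: ok; after: ALU=1 MUL=2 MEM=1 BR=1, R=6, W=2
[1] MEM needs rd=1 wr=0: ok; after: ALU=1 MUL=2 MEM=0 BR=1, R=5, W=2
[2] MEM needs rd=1 wr=1: FU; after: ALU=1 MUL=2 MEM=0 BR=1, R=5, W=2
[3] MUL needs rd=1 wr=1: ok; after: ALU=1 MUL=1 MEM=0 BR=1, R=4, W=1
[4] ALU needs rd=2 wr=1: WAW; after: ALU=1 MUL=1 MEM=0 BR=1, R=4, W=1
[5] ALU needs rd=2 wr=1: WAW; after: ALU=1 MUL=1 MEM=0 BR=1, R=4, W=1

issued = [0, 1, 3]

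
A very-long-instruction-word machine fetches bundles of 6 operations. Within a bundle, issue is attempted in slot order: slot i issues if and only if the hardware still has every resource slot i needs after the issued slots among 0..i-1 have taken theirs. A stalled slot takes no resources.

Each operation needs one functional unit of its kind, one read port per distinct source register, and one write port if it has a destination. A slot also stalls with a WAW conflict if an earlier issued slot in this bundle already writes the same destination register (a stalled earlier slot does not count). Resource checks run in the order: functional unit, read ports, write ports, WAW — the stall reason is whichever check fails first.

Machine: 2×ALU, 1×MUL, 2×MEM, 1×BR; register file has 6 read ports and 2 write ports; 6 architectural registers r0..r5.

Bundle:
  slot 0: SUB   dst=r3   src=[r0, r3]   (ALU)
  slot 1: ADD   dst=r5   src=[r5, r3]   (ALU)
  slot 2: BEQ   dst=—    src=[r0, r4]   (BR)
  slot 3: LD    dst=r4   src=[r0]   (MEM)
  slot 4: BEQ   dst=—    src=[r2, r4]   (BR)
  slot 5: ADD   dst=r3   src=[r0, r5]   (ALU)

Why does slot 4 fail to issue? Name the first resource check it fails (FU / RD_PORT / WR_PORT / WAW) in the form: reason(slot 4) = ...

#0 ALU src=r0,r3 dispatched  <A:1 Mu:1 Ld:2 B:1 rd:4 wr:1>
#1 ALU src=r5,r3 dispatched  <A:0 Mu:1 Ld:2 B:1 rd:2 wr:0>
#2 BR src=r0,r4 dispatched  <A:0 Mu:1 Ld:2 B:0 rd:0 wr:0>
#3 MEM src=r0 held:RD_PORT  <A:0 Mu:1 Ld:2 B:0 rd:0 wr:0>
#4 BR src=r2,r4 held:FU  <A:0 Mu:1 Ld:2 B:0 rd:0 wr:0>
#5 ALU src=r0,r5 held:FU  <A:0 Mu:1 Ld:2 B:0 rd:0 wr:0>

reason(slot 4) = FU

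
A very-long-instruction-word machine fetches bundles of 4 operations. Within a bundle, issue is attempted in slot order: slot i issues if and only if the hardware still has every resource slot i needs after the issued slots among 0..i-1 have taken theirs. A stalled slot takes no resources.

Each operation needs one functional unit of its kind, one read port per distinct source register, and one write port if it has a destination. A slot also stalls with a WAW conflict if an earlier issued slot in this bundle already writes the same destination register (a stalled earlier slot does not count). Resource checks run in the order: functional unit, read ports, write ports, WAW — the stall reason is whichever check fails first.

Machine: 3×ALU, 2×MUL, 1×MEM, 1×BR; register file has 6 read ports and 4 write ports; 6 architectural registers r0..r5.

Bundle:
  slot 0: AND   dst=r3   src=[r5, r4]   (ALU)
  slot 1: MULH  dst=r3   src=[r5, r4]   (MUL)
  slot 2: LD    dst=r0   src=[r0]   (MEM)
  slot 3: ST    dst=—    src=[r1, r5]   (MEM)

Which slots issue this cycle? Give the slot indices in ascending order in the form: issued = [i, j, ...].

issued = [0, 2]

  0. ALU→r3 ⇒ go  {2A/2Mu/1Ld/1B | 4r 3w}
  1. MUL→r3 ⇒ no(WAW)  {2A/2Mu/1Ld/1B | 4r 3w}
  2. MEM→r0 ⇒ go  {2A/2Mu/0Ld/1B | 3r 2w}
  3. MEM ⇒ no(FU)  {2A/2Mu/0Ld/1B | 3r 2w}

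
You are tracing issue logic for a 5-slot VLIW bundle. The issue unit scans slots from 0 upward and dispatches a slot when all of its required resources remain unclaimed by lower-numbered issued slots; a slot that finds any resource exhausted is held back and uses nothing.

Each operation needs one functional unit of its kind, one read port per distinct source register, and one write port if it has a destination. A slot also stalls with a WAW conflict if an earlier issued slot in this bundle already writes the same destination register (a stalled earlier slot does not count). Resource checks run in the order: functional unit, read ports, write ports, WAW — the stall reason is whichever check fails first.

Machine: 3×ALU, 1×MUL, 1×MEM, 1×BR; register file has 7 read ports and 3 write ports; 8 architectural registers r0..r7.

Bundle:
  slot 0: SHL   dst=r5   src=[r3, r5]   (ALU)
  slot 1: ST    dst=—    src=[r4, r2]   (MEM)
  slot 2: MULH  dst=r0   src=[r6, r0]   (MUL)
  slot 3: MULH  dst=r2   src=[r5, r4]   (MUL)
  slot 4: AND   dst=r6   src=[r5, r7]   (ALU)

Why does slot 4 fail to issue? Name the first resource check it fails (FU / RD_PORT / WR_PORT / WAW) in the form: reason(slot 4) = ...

reason(slot 4) = RD_PORT

[0] ALU needs rd=2 wr=1: ok; after: ALU=2 MUL=1 MEM=1 BR=1, R=5, W=2
[1] MEM needs rd=2 wr=0: ok; after: ALU=2 MUL=1 MEM=0 BR=1, R=3, W=2
[2] MUL needs rd=2 wr=1: ok; after: ALU=2 MUL=0 MEM=0 BR=1, R=1, W=1
[3] MUL needs rd=2 wr=1: FU; after: ALU=2 MUL=0 MEM=0 BR=1, R=1, W=1
[4] ALU needs rd=2 wr=1: RD_PORT; after: ALU=2 MUL=0 MEM=0 BR=1, R=1, W=1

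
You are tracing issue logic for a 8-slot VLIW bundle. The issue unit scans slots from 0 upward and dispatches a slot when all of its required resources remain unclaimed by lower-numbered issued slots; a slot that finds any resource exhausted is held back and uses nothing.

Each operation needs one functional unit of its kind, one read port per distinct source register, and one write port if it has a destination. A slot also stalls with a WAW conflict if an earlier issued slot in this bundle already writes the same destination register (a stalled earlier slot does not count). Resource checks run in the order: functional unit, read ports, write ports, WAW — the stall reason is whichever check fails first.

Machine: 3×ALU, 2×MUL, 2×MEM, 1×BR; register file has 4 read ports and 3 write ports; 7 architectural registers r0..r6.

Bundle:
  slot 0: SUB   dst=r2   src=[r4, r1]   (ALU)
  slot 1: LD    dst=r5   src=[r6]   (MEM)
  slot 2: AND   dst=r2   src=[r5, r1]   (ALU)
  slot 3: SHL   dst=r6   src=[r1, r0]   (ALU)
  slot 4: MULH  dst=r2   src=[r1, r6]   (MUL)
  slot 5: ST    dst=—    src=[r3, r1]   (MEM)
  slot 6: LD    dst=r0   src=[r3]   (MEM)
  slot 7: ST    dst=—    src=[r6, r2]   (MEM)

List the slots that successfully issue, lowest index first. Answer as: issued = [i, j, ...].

slot 0 (ALU): ISSUE — free A2,Mu2,Ld2,B1 rp2 wp2
slot 1 (MEM): ISSUE — free A2,Mu2,Ld1,B1 rp1 wp1
slot 2 (ALU): stall RD_PORT — free A2,Mu2,Ld1,B1 rp1 wp1
slot 3 (ALU): stall RD_PORT — free A2,Mu2,Ld1,B1 rp1 wp1
slot 4 (MUL): stall RD_PORT — free A2,Mu2,Ld1,B1 rp1 wp1
slot 5 (MEM): stall RD_PORT — free A2,Mu2,Ld1,B1 rp1 wp1
slot 6 (MEM): ISSUE — free A2,Mu2,Ld0,B1 rp0 wp0
slot 7 (MEM): stall FU — free A2,Mu2,Ld0,B1 rp0 wp0

issued = [0, 1, 6]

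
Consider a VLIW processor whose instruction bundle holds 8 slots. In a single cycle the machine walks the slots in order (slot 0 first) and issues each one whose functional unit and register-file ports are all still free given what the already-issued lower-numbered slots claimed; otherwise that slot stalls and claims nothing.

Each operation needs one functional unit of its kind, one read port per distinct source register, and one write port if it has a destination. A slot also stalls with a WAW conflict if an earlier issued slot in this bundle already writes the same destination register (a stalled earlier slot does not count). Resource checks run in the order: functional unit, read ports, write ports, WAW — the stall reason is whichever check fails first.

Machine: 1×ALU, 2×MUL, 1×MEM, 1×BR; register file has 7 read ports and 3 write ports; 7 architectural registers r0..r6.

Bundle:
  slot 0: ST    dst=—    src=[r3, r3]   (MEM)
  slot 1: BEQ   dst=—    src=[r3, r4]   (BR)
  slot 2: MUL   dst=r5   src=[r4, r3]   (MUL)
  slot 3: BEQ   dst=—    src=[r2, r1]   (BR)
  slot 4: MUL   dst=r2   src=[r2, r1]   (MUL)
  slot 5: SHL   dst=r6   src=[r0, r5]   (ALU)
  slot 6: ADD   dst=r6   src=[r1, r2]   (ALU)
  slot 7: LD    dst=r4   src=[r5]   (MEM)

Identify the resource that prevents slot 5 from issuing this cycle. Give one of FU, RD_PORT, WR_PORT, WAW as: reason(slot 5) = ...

slot 0 (MEM): ISSUE — free A1,Mu2,Ld0,B1 rp6 wp3
slot 1 (BR): ISSUE — free A1,Mu2,Ld0,B0 rp4 wp3
slot 2 (MUL): ISSUE — free A1,Mu1,Ld0,B0 rp2 wp2
slot 3 (BR): stall FU — free A1,Mu1,Ld0,B0 rp2 wp2
slot 4 (MUL): ISSUE — free A1,Mu0,Ld0,B0 rp0 wp1
slot 5 (ALU): stall RD_PORT — free A1,Mu0,Ld0,B0 rp0 wp1
slot 6 (ALU): stall RD_PORT — free A1,Mu0,Ld0,B0 rp0 wp1
slot 7 (MEM): stall FU — free A1,Mu0,Ld0,B0 rp0 wp1

reason(slot 5) = RD_PORT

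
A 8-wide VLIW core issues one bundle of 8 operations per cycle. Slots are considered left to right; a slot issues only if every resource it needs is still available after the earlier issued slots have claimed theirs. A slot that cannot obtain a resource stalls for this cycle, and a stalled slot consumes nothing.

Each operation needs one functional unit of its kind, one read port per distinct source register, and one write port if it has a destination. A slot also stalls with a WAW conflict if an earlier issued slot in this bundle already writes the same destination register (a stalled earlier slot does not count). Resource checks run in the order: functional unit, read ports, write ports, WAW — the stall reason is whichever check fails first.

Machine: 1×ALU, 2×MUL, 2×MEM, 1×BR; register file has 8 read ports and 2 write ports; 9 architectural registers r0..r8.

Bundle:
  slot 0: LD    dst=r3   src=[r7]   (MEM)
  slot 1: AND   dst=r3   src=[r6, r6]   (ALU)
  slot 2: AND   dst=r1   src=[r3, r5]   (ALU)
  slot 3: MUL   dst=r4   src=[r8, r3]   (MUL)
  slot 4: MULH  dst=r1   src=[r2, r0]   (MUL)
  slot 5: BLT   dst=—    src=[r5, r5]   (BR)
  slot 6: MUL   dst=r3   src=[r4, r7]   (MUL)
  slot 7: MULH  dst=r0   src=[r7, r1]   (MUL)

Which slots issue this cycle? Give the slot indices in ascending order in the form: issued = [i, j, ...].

issued = [0, 2, 5]

[0] MEM needs rd=1 wr=1: ok; after: ALU=1 MUL=2 MEM=1 BR=1, R=7, W=1
[1] ALU needs rd=1 wr=1: WAW; after: ALU=1 MUL=2 MEM=1 BR=1, R=7, W=1
[2] ALU needs rd=2 wr=1: ok; after: ALU=0 MUL=2 MEM=1 BR=1, R=5, W=0
[3] MUL needs rd=2 wr=1: WR_PORT; after: ALU=0 MUL=2 MEM=1 BR=1, R=5, W=0
[4] MUL needs rd=2 wr=1: WR_PORT; after: ALU=0 MUL=2 MEM=1 BR=1, R=5, W=0
[5] BR needs rd=1 wr=0: ok; after: ALU=0 MUL=2 MEM=1 BR=0, R=4, W=0
[6] MUL needs rd=2 wr=1: WR_PORT; after: ALU=0 MUL=2 MEM=1 BR=0, R=4, W=0
[7] MUL needs rd=2 wr=1: WR_PORT; after: ALU=0 MUL=2 MEM=1 BR=0, R=4, W=0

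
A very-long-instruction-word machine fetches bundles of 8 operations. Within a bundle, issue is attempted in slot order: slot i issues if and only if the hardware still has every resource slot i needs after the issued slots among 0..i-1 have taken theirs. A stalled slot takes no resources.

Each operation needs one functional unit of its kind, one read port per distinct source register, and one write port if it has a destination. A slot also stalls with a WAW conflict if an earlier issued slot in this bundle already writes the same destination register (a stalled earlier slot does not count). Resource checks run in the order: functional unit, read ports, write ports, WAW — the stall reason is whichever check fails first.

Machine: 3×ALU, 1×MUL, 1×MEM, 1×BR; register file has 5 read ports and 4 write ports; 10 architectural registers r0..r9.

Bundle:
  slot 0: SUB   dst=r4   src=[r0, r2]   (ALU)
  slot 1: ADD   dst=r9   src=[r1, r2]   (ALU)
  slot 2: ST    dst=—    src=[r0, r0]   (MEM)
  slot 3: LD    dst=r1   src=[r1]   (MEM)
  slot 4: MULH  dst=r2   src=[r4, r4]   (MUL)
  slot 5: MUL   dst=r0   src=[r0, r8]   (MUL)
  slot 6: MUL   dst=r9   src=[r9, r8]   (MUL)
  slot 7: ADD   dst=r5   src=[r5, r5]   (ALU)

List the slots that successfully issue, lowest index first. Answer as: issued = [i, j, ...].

issued = [0, 1, 2]

(0) want 1×ALU +2rd +1wr — yes → AL2|MU1|ME1|BR1|rd3|wr3
(1) want 1×ALU +2rd +1wr — yes → AL1|MU1|ME1|BR1|rd1|wr2
(2) want 1×MEM +1rd +0wr — yes → AL1|MU1|ME0|BR1|rd0|wr2
(3) want 1×MEM +1rd +1wr — FU → AL1|MU1|ME0|BR1|rd0|wr2
(4) want 1×MUL +1rd +1wr — RD_PORT → AL1|MU1|ME0|BR1|rd0|wr2
(5) want 1×MUL +2rd +1wr — RD_PORT → AL1|MU1|ME0|BR1|rd0|wr2
(6) want 1×MUL +2rd +1wr — RD_PORT → AL1|MU1|ME0|BR1|rd0|wr2
(7) want 1×ALU +1rd +1wr — RD_PORT → AL1|MU1|ME0|BR1|rd0|wr2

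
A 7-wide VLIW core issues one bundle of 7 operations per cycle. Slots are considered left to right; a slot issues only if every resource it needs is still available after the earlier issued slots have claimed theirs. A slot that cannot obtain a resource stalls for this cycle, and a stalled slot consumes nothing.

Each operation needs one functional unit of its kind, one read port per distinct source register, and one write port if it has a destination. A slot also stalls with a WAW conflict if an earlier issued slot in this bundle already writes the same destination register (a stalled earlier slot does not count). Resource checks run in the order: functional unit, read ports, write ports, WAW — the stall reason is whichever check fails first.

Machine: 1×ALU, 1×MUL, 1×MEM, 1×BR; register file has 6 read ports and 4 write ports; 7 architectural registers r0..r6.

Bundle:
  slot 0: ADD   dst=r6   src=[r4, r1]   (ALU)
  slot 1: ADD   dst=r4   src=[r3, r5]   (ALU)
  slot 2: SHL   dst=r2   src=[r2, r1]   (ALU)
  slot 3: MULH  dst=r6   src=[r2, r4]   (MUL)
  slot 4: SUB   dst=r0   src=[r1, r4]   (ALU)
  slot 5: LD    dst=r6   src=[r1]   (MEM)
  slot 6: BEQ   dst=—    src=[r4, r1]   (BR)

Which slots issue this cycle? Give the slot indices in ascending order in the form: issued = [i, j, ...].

[0] ALU needs rd=2 wr=1: ok; after: ALU=0 MUL=1 MEM=1 BR=1, R=4, W=3
[1] ALU needs rd=2 wr=1: FU; after: ALU=0 MUL=1 MEM=1 BR=1, R=4, W=3
[2] ALU needs rd=2 wr=1: FU; after: ALU=0 MUL=1 MEM=1 BR=1, R=4, W=3
[3] MUL needs rd=2 wr=1: WAW; after: ALU=0 MUL=1 MEM=1 BR=1, R=4, W=3
[4] ALU needs rd=2 wr=1: FU; after: ALU=0 MUL=1 MEM=1 BR=1, R=4, W=3
[5] MEM needs rd=1 wr=1: WAW; after: ALU=0 MUL=1 MEM=1 BR=1, R=4, W=3
[6] BR needs rd=2 wr=0: ok; after: ALU=0 MUL=1 MEM=1 BR=0, R=2, W=3

issued = [0, 6]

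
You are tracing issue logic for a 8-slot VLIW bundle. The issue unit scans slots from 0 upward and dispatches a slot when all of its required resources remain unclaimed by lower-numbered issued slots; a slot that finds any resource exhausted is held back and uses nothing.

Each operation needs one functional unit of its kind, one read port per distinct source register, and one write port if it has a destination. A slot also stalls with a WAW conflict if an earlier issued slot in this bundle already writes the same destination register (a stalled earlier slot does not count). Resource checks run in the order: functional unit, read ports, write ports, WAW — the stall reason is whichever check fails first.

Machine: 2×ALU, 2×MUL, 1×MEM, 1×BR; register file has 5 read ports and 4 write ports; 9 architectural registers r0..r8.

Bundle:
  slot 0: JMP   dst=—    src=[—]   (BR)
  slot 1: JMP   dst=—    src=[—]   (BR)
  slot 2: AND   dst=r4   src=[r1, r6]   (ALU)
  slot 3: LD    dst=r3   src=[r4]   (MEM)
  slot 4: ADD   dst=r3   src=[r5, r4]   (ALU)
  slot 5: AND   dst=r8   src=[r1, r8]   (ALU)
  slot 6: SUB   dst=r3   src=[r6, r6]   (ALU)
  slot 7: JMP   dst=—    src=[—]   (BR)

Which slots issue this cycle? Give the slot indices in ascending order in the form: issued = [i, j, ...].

issued = [0, 2, 3, 5]

[0] BR needs rd=0 wr=0: ok; after: ALU=2 MUL=2 MEM=1 BR=0, R=5, W=4
[1] BR needs rd=0 wr=0: FU; after: ALU=2 MUL=2 MEM=1 BR=0, R=5, W=4
[2] ALU needs rd=2 wr=1: ok; after: ALU=1 MUL=2 MEM=1 BR=0, R=3, W=3
[3] MEM needs rd=1 wr=1: ok; after: ALU=1 MUL=2 MEM=0 BR=0, R=2, W=2
[4] ALU needs rd=2 wr=1: WAW; after: ALU=1 MUL=2 MEM=0 BR=0, R=2, W=2
[5] ALU needs rd=2 wr=1: ok; after: ALU=0 MUL=2 MEM=0 BR=0, R=0, W=1
[6] ALU needs rd=1 wr=1: FU; after: ALU=0 MUL=2 MEM=0 BR=0, R=0, W=1
[7] BR needs rd=0 wr=0: FU; after: ALU=0 MUL=2 MEM=0 BR=0, R=0, W=1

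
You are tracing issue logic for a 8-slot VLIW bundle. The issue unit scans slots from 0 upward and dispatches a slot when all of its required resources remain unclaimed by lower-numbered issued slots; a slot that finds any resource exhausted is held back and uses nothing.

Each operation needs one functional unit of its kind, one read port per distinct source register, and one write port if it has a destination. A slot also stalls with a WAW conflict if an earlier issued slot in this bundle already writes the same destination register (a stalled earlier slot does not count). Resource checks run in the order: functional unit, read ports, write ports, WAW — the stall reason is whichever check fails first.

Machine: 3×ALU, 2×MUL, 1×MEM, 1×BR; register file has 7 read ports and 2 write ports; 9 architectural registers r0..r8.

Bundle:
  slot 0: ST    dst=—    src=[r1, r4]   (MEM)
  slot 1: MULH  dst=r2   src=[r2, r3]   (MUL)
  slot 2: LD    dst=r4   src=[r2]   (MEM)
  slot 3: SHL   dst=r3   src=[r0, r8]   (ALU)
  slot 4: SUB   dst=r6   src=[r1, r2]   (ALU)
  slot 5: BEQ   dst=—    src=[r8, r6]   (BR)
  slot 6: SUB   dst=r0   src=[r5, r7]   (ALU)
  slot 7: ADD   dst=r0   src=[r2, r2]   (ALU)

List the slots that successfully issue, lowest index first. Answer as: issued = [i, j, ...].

(0) want 1×MEM +2rd +0wr — yes → AL3|MU2|ME0|BR1|rd5|wr2
(1) want 1×MUL +2rd +1wr — yes → AL3|MU1|ME0|BR1|rd3|wr1
(2) want 1×MEM +1rd +1wr — FU → AL3|MU1|ME0|BR1|rd3|wr1
(3) want 1×ALU +2rd +1wr — yes → AL2|MU1|ME0|BR1|rd1|wr0
(4) want 1×ALU +2rd +1wr — RD_PORT → AL2|MU1|ME0|BR1|rd1|wr0
(5) want 1×BR +2rd +0wr — RD_PORT → AL2|MU1|ME0|BR1|rd1|wr0
(6) want 1×ALU +2rd +1wr — RD_PORT → AL2|MU1|ME0|BR1|rd1|wr0
(7) want 1×ALU +1rd +1wr — WR_PORT → AL2|MU1|ME0|BR1|rd1|wr0

issued = [0, 1, 3]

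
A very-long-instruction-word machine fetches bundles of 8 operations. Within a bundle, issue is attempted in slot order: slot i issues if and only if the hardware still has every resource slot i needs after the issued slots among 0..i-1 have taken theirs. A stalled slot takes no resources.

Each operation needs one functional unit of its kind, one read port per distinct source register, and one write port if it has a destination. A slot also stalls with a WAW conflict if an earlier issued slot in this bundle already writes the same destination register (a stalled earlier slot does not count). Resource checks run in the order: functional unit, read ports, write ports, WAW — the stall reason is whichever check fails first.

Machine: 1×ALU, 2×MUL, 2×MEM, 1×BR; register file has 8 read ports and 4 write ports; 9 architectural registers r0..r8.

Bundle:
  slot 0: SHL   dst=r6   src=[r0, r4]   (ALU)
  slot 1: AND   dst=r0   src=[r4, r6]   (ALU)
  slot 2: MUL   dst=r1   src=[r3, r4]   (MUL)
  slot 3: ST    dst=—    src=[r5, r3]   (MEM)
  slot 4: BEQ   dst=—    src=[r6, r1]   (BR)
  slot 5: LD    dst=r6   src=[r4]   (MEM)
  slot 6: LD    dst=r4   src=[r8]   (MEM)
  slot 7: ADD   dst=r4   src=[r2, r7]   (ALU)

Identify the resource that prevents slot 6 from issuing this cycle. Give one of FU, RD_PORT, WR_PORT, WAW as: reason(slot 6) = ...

reason(slot 6) = RD_PORT

  0. ALU→r6 ⇒ go  {0A/2Mu/2Ld/1B | 6r 3w}
  1. ALU→r0 ⇒ no(FU)  {0A/2Mu/2Ld/1B | 6r 3w}
  2. MUL→r1 ⇒ go  {0A/1Mu/2Ld/1B | 4r 2w}
  3. MEM ⇒ go  {0A/1Mu/1Ld/1B | 2r 2w}
  4. BR ⇒ go  {0A/1Mu/1Ld/0B | 0r 2w}
  5. MEM→r6 ⇒ no(RD_PORT)  {0A/1Mu/1Ld/0B | 0r 2w}
  6. MEM→r4 ⇒ no(RD_PORT)  {0A/1Mu/1Ld/0B | 0r 2w}
  7. ALU→r4 ⇒ no(FU)  {0A/1Mu/1Ld/0B | 0r 2w}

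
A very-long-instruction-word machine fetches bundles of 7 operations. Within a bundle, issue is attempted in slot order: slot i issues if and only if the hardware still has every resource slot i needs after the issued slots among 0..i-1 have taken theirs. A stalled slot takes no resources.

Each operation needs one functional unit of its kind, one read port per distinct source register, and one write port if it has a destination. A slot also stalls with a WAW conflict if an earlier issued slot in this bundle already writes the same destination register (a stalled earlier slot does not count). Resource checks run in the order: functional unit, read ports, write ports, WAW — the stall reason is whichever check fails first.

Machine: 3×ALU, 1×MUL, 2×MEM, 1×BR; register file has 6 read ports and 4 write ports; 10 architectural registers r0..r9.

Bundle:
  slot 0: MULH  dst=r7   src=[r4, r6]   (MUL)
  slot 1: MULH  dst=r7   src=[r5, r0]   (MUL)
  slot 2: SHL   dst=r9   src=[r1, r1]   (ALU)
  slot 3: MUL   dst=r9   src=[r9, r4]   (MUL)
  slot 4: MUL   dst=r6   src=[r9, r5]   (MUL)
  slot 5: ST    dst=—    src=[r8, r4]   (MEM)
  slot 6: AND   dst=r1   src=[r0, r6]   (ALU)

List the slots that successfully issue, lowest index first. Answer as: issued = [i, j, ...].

  0. MUL→r7 ⇒ go  {3A/0Mu/2Ld/1B | 4r 3w}
  1. MUL→r7 ⇒ no(FU)  {3A/0Mu/2Ld/1B | 4r 3w}
  2. ALU→r9 ⇒ go  {2A/0Mu/2Ld/1B | 3r 2w}
  3. MUL→r9 ⇒ no(FU)  {2A/0Mu/2Ld/1B | 3r 2w}
  4. MUL→r6 ⇒ no(FU)  {2A/0Mu/2Ld/1B | 3r 2w}
  5. MEM ⇒ go  {2A/0Mu/1Ld/1B | 1r 2w}
  6. ALU→r1 ⇒ no(RD_PORT)  {2A/0Mu/1Ld/1B | 1r 2w}

issued = [0, 2, 5]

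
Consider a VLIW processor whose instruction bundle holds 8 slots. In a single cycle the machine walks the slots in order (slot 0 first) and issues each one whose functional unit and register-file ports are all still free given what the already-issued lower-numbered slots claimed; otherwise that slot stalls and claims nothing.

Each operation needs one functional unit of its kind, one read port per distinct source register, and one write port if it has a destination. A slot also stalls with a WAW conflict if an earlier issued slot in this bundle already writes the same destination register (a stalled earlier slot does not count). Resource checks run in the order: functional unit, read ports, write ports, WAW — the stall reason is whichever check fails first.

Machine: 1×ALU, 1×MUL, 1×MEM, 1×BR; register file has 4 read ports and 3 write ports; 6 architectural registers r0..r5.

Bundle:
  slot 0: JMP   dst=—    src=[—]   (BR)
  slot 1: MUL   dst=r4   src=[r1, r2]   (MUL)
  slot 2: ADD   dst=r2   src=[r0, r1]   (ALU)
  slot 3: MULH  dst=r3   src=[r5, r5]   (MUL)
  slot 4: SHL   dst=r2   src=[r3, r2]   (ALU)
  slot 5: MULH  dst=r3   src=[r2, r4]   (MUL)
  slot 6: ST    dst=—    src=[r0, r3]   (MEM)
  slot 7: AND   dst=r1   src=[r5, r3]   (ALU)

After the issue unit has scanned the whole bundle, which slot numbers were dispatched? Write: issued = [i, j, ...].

[0] BR needs rd=0 wr=0: ok; after: ALU=1 MUL=1 MEM=1 BR=0, R=4, W=3
[1] MUL needs rd=2 wr=1: ok; after: ALU=1 MUL=0 MEM=1 BR=0, R=2, W=2
[2] ALU needs rd=2 wr=1: ok; after: ALU=0 MUL=0 MEM=1 BR=0, R=0, W=1
[3] MUL needs rd=1 wr=1: FU; after: ALU=0 MUL=0 MEM=1 BR=0, R=0, W=1
[4] ALU needs rd=2 wr=1: FU; after: ALU=0 MUL=0 MEM=1 BR=0, R=0, W=1
[5] MUL needs rd=2 wr=1: FU; after: ALU=0 MUL=0 MEM=1 BR=0, R=0, W=1
[6] MEM needs rd=2 wr=0: RD_PORT; after: ALU=0 MUL=0 MEM=1 BR=0, R=0, W=1
[7] ALU needs rd=2 wr=1: FU; after: ALU=0 MUL=0 MEM=1 BR=0, R=0, W=1

issued = [0, 1, 2]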